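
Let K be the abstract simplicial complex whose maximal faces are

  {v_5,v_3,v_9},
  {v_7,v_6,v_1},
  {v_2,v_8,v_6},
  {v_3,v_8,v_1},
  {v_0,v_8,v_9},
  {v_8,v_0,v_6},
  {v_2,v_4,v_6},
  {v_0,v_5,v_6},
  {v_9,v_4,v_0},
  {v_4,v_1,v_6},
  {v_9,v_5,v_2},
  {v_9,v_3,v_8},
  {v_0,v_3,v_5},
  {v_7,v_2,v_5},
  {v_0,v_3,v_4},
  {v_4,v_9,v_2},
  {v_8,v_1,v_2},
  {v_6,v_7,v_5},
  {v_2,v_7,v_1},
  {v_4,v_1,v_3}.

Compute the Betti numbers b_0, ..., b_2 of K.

b_0 = 1, b_1 = 1, b_2 = 0.

Order the vertices as v_0 < v_1 < v_2 < v_3 < v_4 < v_5 < v_6 < v_7 < v_8 < v_9. Listing each simplex with vertices in this order, K has dimension 2 with simplices:

  0-simplices (10): [v_0], [v_1], [v_2], [v_3], [v_4], [v_5], [v_6], [v_7], [v_8], [v_9]
  1-simplices (30): (30 of them)
  2-simplices (20): (20 of them)

so the chain groups are C_0 ≅ Z^10, C_1 ≅ Z^30, C_2 ≅ Z^20.

The boundary map ∂_1: C_1 → C_0 sends each edge [p,q] (with p < q) to q − p.
This gives a 10×30 integer matrix of rank 9; reducing to Smith normal form yields diagonal entries (1,1,1,1,1,1,1,1,1).

Boundary ∂_2: C_2 → C_1 sends each 2-simplex [p,q,r] to [q,r] − [p,r] + [p,q]. For instance
  ∂[v_0,v_4,v_9] = [v_4,v_9] − [v_0,v_9] + [v_0,v_4],
  ∂[v_2,v_4,v_6] = [v_4,v_6] − [v_2,v_6] + [v_2,v_4].
The 30×20 boundary matrix has rank 20 and Smith normal form diag(1,1,1,1,1,1,1,1,1,1,1,1,1,1,1,1,1,1,1,2).

From H_k ≅ ker(∂_k) / im(∂_{k+1}) we obtain:

  H_0: rank C_0 − rank ∂_1 = 10 − 9 = 1, and the invariant factors of ∂_1 are all 1, so H_0 ≅ Z.
  H_1: rank ker ∂_1 − rank ∂_2 = (30 − 9) − 20 = 1, and ∂_2 has invariant factor 2 > 1, so H_1 ≅ Z ⊕ Z/2.
  H_2: rank ker ∂_2 − rank ∂_3 = (20 − 20) − 0 = 0, and there is no ∂_3, so H_2 ≅ 0.

As a check, the Euler characteristic is 10 − 30 + 20 = 0, which agrees with 1 − 1 + 0 = 0.
(K is a triangulation of the Klein bottle.)

Hence the Betti numbers are b_0 = 1, b_1 = 1, b_2 = 0.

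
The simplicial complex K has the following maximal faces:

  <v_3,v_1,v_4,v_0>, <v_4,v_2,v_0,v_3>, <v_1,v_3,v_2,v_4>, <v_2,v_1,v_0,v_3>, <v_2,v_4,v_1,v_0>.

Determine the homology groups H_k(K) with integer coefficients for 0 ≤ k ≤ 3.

We work with the vertex ordering v_0 < v_1 < v_2 < v_3 < v_4. The simplices of K, each written with vertices in increasing order, are:

  0-simplices (5): [v_0], [v_1], [v_2], [v_3], [v_4]
  1-simplices (10): [v_0,v_1], [v_0,v_2], [v_0,v_3], [v_0,v_4], [v_1,v_2], [v_1,v_3], [v_1,v_4], [v_2,v_3], [v_2,v_4], [v_3,v_4]
  2-simplices (10): [v_0,v_1,v_2], [v_0,v_1,v_3], [v_0,v_1,v_4], [v_0,v_2,v_3], [v_0,v_2,v_4], [v_0,v_3,v_4], [v_1,v_2,v_3], [v_1,v_2,v_4], [v_1,v_3,v_4], [v_2,v_3,v_4]
  3-simplices (5): [v_0,v_1,v_2,v_3], [v_0,v_1,v_2,v_4], [v_0,v_1,v_3,v_4], [v_0,v_2,v_3,v_4], [v_1,v_2,v_3,v_4]

giving chain groups C_0 ≅ Z^5, C_1 ≅ Z^10, C_2 ≅ Z^10, C_3 ≅ Z^5.

The boundary map ∂_1: C_1 → C_0 sends each edge [p,q] (with p < q) to q − p.
As a 5×10 matrix over Z this has rank 4, with invariant factors (1,1,1,1).

The boundary map ∂_2: C_2 → C_1 maps a triangle to the signed sum of its edges. For instance
  ∂[v_0,v_1,v_2] = [v_1,v_2] − [v_0,v_2] + [v_0,v_1],
  ∂[v_0,v_1,v_3] = [v_1,v_3] − [v_0,v_3] + [v_0,v_1].
The 10×10 boundary matrix has rank 6 and Smith normal form diag(1,1,1,1,1,1).

The boundary map ∂_3: C_3 → C_2 sends each 3-simplex σ to the alternating sum Σ_i (−1)^i (σ with its i-th vertex removed). For instance
  ∂[v_0,v_1,v_3,v_4] = [v_1,v_3,v_4] − [v_0,v_3,v_4] + [v_0,v_1,v_4] − [v_0,v_1,v_3],
  ∂[v_0,v_2,v_3,v_4] = [v_2,v_3,v_4] − [v_0,v_3,v_4] + [v_0,v_2,v_4] − [v_0,v_2,v_3].
The 10×5 boundary matrix has rank 4 and Smith normal form diag(1,1,1,1).

Now H_k = ker ∂_k / im ∂_{k+1}, so:

  H_0: rank C_0 − rank ∂_1 = 5 − 4 = 1, and the invariant factors of ∂_1 are all 1, so H_0 = Z.
  H_1: rank ker ∂_1 − rank ∂_2 = (10 − 4) − 6 = 0, and the invariant factors of ∂_2 are all 1, so H_1 = 0.
  H_2: rank ker ∂_2 − rank ∂_3 = (10 − 6) − 4 = 0, and the invariant factors of ∂_3 are all 1, so H_2 = 0.
  H_3: rank ker ∂_3 − rank ∂_4 = (5 − 4) − 0 = 1, and there is no ∂_4, so H_3 = Z.

H_0 ≅ Z,  H_1 = 0,  H_2 = 0,  H_3 ≅ Z.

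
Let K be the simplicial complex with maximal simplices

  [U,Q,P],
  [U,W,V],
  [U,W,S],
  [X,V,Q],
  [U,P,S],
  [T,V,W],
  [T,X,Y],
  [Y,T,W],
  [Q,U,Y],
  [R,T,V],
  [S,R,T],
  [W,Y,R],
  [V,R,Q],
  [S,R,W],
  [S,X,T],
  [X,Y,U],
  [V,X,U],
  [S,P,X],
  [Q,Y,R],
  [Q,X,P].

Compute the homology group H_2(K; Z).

H_2 ≅ 0.

Order the vertices as P < Q < R < S < T < U < V < W < X < Y. Listing each simplex with vertices in this order, K has dimension 2 with simplices:

  0-simplices (10): P, Q, R, S, T, U, V, W, X, Y
  1-simplices (30): PQ, PS, PU, PX, QR, QU, QV, QX, QY, RS, RT, RV, RW, RY, ST, SU, SW, SX, TV, TW, TX, TY, UV, UW, UX, UY, VW, VX, WY, XY
  2-simplices (20): PQU, PQX, PSU, PSX, QRV, QRY, QUY, QVX, RST, RSW, RTV, RWY, STX, SUW, TVW, TWY, TXY, UVW, UVX, UXY

Hence C_0 ≅ Z^10, C_1 ≅ Z^30, C_2 ≅ Z^20.

Boundary ∂_1: C_1 → C_0 maps an edge to its endpoints' difference, ∂[p,q] = q − p.
The 10×30 boundary matrix has rank 9 and Smith normal form diag(1,1,1,1,1,1,1,1,1).

Boundary ∂_2: C_2 → C_1 maps a triangle to the signed sum of its edges. For instance
  ∂STX = TX − SX + ST,
  ∂RST = ST − RT + RS.
The 30×20 boundary matrix has rank 20 and Smith normal form diag(1,1,1,1,1,1,1,1,1,1,1,1,1,1,1,1,1,1,1,2).

Reading off H_k = ker ∂_k / im ∂_{k+1}:

  H_2: rank ker ∂_2 − rank ∂_3 = (20 − 20) − 0 = 0, and there is no ∂_3, so H_2 ≅ 0.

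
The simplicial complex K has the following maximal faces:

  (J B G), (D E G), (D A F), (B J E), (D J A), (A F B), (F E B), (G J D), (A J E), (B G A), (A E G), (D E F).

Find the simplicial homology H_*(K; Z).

H_0 = Z,  H_1 = Z_2,  H_2 = 0.

Take the total order A < B < D < E < F < G < J on the vertex set. Then K (dimension 2) consists of the simplices:

  0-simplices (7): A, B, D, E, F, G, J
  1-simplices (18): AB, AD, AE, AF, AG, AJ, BE, BF, BG, BJ, DE, DF, DG, DJ, EF, EG, EJ, GJ
  2-simplices (12): ABF, ABG, ADF, ADJ, AEG, AEJ, BEF, BEJ, BGJ, DEF, DEG, DGJ

so the chain groups are C_0 ≅ Z^7, C_1 ≅ Z^18, C_2 ≅ Z^12.

The boundary map ∂_1: C_1 → C_0 sends each edge [p,q] (with p < q) to q − p. For instance
  ∂DE = E − D.
This gives a 7×18 integer matrix of rank 6; reducing to Smith normal form yields diagonal entries (1,1,1,1,1,1).

Boundary ∂_2: C_2 → C_1 sends each 2-simplex [p,q,r] to [q,r] − [p,r] + [p,q]. For instance
  ∂DEG = EG − DG + DE,
  ∂ABG = BG − AG + AB.
The 18×12 boundary matrix has rank 12 and Smith normal form diag(1,1,1,1,1,1,1,1,1,1,1,2).

Reading off H_k = ker ∂_k / im ∂_{k+1}:

  H_0: rank C_0 − rank ∂_1 = 7 − 6 = 1, and the invariant factors of ∂_1 are all 1, so H_0 ≅ Z.
  H_1: rank ker ∂_1 − rank ∂_2 = (18 − 6) − 12 = 0, and ∂_2 has invariant factor 2 > 1, so H_1 ≅ Z_2.
  H_2: rank ker ∂_2 − rank ∂_3 = (12 − 12) − 0 = 0, and there is no ∂_3, so H_2 ≅ 0.

As a check, the Euler characteristic is 7 − 18 + 12 = 1, which agrees with 1 − 0 + 0 = 1.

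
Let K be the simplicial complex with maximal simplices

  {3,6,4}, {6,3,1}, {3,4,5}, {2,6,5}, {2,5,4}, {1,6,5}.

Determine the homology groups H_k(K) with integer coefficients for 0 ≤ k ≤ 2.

K has 6 vertices, 12 edges, 6 triangles.
rank ∂_0 = 0, rank ∂_1 = 5 ⇒ b_0 = 6 − 0 − 5 = 1; all invariant factors of ∂_1 are 1 so no torsion. So H_0 = Z.
rank ∂_1 = 5, rank ∂_2 = 6 ⇒ b_1 = 12 − 5 − 6 = 1; all invariant factors of ∂_2 are 1 so no torsion. So H_1 = Z.
rank ∂_2 = 6, rank ∂_3 = 0 ⇒ b_2 = 6 − 6 − 0 = 0. So H_2 = 0.

H_0 = Z,  H_1 = Z,  H_2 = 0.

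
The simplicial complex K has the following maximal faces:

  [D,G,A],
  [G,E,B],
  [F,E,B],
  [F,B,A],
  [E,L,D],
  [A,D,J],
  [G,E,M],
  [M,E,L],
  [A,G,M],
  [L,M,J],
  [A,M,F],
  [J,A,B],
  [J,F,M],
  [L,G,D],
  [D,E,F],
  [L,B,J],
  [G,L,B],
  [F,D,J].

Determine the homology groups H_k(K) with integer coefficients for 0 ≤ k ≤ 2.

Order the vertices as A < B < D < E < F < G < J < L < M. Listing each simplex with vertices in this order, K has dimension 2 with simplices:

  0-simplices (9): A, B, D, E, F, G, J, L, M
  1-simplices (27): AB, AD, AF, AG, AJ, AM, BE, BF, BG, BJ, BL, DE, DF, DG, DJ, DL, EF, EG, EL, EM, FJ, FM, GL, GM, JL, JM, LM
  2-simplices (18): ABF, ABJ, ADG, ADJ, AFM, AGM, BEF, BEG, BGL, BJL, DEF, DEL, DFJ, DGL, EGM, ELM, FJM, JLM

Hence C_0 ≅ Z^9, C_1 ≅ Z^27, C_2 ≅ Z^18.

The boundary map ∂_1: C_1 → C_0 sends each edge [p,q] (with p < q) to q − p. For instance
  ∂DE = E − D.
The resulting 9×27 matrix has rank 8, and its Smith normal form has invariant factors (1,1,1,1,1,1,1,1).

Boundary ∂_2: C_2 → C_1 sends each 2-simplex [p,q,r] to [q,r] − [p,r] + [p,q]. For instance
  ∂BEG = EG − BG + BE,
  ∂ABF = BF − AF + AB.
This gives a 27×18 integer matrix of rank 18; reducing to Smith normal form yields diagonal entries (1,1,1,1,1,1,1,1,1,1,1,1,1,1,1,1,1,2).

Reading off H_k = ker ∂_k / im ∂_{k+1}:

  H_0: rank C_0 − rank ∂_1 = 9 − 8 = 1, and the invariant factors of ∂_1 are all 1, so H_0 ≅ Z.
  H_1: rank ker ∂_1 − rank ∂_2 = (27 − 8) − 18 = 1, and ∂_2 has invariant factor 2 > 1, so H_1 ≅ Z × Z/2.
  H_2: rank ker ∂_2 − rank ∂_3 = (18 − 18) − 0 = 0, and there is no ∂_3, so H_2 ≅ 0.

(K is a triangulation of the Klein bottle.)

H_0 = Z,  H_1 = Z × Z/2,  H_2 = 0.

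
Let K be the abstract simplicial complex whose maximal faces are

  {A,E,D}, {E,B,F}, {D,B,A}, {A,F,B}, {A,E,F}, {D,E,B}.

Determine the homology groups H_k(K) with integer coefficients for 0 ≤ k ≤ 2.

H_0 ≅ Z,  H_1 = 0,  H_2 ≅ Z.

Order the vertices as A < B < D < E < F. Listing each simplex with vertices in this order, K has dimension 2 with simplices:

  0-simplices (5): A, B, D, E, F
  1-simplices (9): AB, AD, AE, AF, BD, BE, BF, DE, EF
  2-simplices (6): ABD, ABF, ADE, AEF, BDE, BEF

Hence C_0 ≅ Z^5, C_1 ≅ Z^9, C_2 ≅ Z^6.

Boundary ∂_1: C_1 → C_0 maps an edge to its endpoints' difference, ∂[p,q] = q − p.
This gives a 5×9 integer matrix of rank 4; reducing to Smith normal form yields diagonal entries (1,1,1,1).

∂_2: C_2 → C_1 sends each 2-simplex [p,q,r] to [q,r] − [p,r] + [p,q]. For instance
  ∂ABD = BD − AD + AB,
  ∂AEF = EF − AF + AE.
This gives a 9×6 integer matrix of rank 5; reducing to Smith normal form yields diagonal entries (1,1,1,1,1).

From H_k ≅ ker(∂_k) / im(∂_{k+1}) we obtain:

  H_0: rank C_0 − rank ∂_1 = 5 − 4 = 1, and the invariant factors of ∂_1 are all 1, so H_0 ≅ Z.
  H_1: rank ker ∂_1 − rank ∂_2 = (9 − 4) − 5 = 0, and the invariant factors of ∂_2 are all 1, so H_1 ≅ 0.
  H_2: rank ker ∂_2 − rank ∂_3 = (6 − 5) − 0 = 1, and there is no ∂_3, so H_2 ≅ Z.

As a check, the Euler characteristic is 5 − 9 + 6 = 2, which agrees with 1 − 0 + 1 = 2.
(K is a triangulation of the 2-sphere S^2.)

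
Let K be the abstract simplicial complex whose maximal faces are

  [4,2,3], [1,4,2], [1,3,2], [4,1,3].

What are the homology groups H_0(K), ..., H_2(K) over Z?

H_0 ≅ Z,  H_1 = 0,  H_2 ≅ Z.

Fix the vertex order 1 < 2 < 3 < 4 and write every simplex with vertices in increasing order. Then dim K = 2 and the simplices of K are:

  0-simplices (4): [1], [2], [3], [4]
  1-simplices (6): [1,2], [1,3], [1,4], [2,3], [2,4], [3,4]
  2-simplices (4): [1,2,3], [1,2,4], [1,3,4], [2,3,4]

so the chain groups are C_0 ≅ Z^4, C_1 ≅ Z^6, C_2 ≅ Z^4.

The boundary map ∂_1: C_1 → C_0 sends each edge [p,q] (with p < q) to q − p.
The 4×6 boundary matrix has rank 3 and Smith normal form diag(1,1,1).

Boundary ∂_2: C_2 → C_1 maps a triangle to the signed sum of its edges. For instance
  ∂[1,3,4] = [3,4] − [1,4] + [1,3],
  ∂[1,2,4] = [2,4] − [1,4] + [1,2].
The resulting 6×4 matrix has rank 3, and its Smith normal form has invariant factors (1,1,1).

Now H_k = ker ∂_k / im ∂_{k+1}, so:

  H_0: rank C_0 − rank ∂_1 = 4 − 3 = 1, and the invariant factors of ∂_1 are all 1, so H_0 = Z.
  H_1: rank ker ∂_1 − rank ∂_2 = (6 − 3) − 3 = 0, and the invariant factors of ∂_2 are all 1, so H_1 = 0.
  H_2: rank ker ∂_2 − rank ∂_3 = (4 − 3) − 0 = 1, and there is no ∂_3, so H_2 = Z.

As a check, the Euler characteristic is 4 − 6 + 4 = 2, which agrees with 1 − 0 + 1 = 2.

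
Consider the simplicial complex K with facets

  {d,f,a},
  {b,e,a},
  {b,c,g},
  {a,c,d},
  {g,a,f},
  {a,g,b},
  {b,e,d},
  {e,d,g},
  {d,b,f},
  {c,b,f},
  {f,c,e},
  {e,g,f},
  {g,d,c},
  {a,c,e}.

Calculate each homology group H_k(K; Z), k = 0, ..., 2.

K has 7 vertices, 21 edges, 14 triangles.
rank ∂_0 = 0, rank ∂_1 = 6 ⇒ b_0 = 7 − 0 − 6 = 1; all invariant factors of ∂_1 are 1 so no torsion. So H_0 = Z.
rank ∂_1 = 6, rank ∂_2 = 13 ⇒ b_1 = 21 − 6 − 13 = 2; all invariant factors of ∂_2 are 1 so no torsion. So H_1 = Z^2.
rank ∂_2 = 13, rank ∂_3 = 0 ⇒ b_2 = 14 − 13 − 0 = 1. So H_2 = Z.

H_0 ≅ Z,  H_1 ≅ Z^2,  H_2 ≅ Z.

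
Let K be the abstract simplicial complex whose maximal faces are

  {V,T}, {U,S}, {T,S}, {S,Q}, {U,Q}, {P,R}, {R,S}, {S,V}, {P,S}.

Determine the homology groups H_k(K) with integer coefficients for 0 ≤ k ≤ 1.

Fix the vertex order P < Q < R < S < T < U < V and write every simplex with vertices in increasing order. Then dim K = 1 and the simplices of K are:

  0-simplices (7): P, Q, R, S, T, U, V
  1-simplices (9): PR, PS, QS, QU, RS, ST, SU, SV, TV

giving chain groups C_0 ≅ Z^7, C_1 ≅ Z^9.

Boundary ∂_1: C_1 → C_0 sends each edge [p,q] (with p < q) to q − p.
This gives a 7×9 integer matrix of rank 6; reducing to Smith normal form yields diagonal entries (1,1,1,1,1,1).

Computing H_k = (kernel of ∂_k) / (image of ∂_{k+1}):

  H_0: rank C_0 − rank ∂_1 = 7 − 6 = 1, and the invariant factors of ∂_1 are all 1, so H_0 = Z.
  H_1: rank ker ∂_1 − rank ∂_2 = (9 − 6) − 0 = 3, and there is no ∂_2, so H_1 = Z^3.

(K is a triangulation of a wedge of 3 circles.)

H_0 = Z,  H_1 = Z^3.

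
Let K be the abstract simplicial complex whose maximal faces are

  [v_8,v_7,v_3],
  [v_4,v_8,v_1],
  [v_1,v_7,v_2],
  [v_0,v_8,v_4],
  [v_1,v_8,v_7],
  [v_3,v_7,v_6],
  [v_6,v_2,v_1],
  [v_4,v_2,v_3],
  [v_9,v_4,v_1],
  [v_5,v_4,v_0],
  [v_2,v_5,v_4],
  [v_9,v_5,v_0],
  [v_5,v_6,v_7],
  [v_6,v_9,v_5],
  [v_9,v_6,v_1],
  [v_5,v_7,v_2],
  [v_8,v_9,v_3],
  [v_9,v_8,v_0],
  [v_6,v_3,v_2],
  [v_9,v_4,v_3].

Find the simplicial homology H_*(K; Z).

H_0 ≅ Z,  H_1 ≅ Z ⊕ Z/2,  H_2 = 0.

Take the total order v_0 < v_1 < v_2 < v_3 < v_4 < v_5 < v_6 < v_7 < v_8 < v_9 on the vertex set. Then K (dimension 2) consists of the simplices:

  0-simplices (10): [v_0], [v_1], [v_2], [v_3], [v_4], [v_5], [v_6], [v_7], [v_8], [v_9]
  1-simplices (30): (30 of them)
  2-simplices (20): (20 of them)

Hence C_0 ≅ Z^10, C_1 ≅ Z^30, C_2 ≅ Z^20.

∂_1: C_1 → C_0 is given by ∂[p,q] = [q] − [p]. For instance
  ∂[v_3,v_6] = [v_6] − [v_3].
The resulting 10×30 matrix has rank 9, and its Smith normal form has invariant factors (1,1,1,1,1,1,1,1,1).

∂_2: C_2 → C_1 maps a triangle to the signed sum of its edges. For instance
  ∂[v_5,v_6,v_7] = [v_6,v_7] − [v_5,v_7] + [v_5,v_6],
  ∂[v_1,v_7,v_8] = [v_7,v_8] − [v_1,v_8] + [v_1,v_7].
The 30×20 boundary matrix has rank 20 and Smith normal form diag(1,1,1,1,1,1,1,1,1,1,1,1,1,1,1,1,1,1,1,2).

Reading off H_k = ker ∂_k / im ∂_{k+1}:

  H_0: rank C_0 − rank ∂_1 = 10 − 9 = 1, and the invariant factors of ∂_1 are all 1, so H_0 ≅ Z.
  H_1: rank ker ∂_1 − rank ∂_2 = (30 − 9) − 20 = 1, and ∂_2 has invariant factor 2 > 1, so H_1 ≅ Z ⊕ Z/2.
  H_2: rank ker ∂_2 − rank ∂_3 = (20 − 20) − 0 = 0, and there is no ∂_3, so H_2 ≅ 0.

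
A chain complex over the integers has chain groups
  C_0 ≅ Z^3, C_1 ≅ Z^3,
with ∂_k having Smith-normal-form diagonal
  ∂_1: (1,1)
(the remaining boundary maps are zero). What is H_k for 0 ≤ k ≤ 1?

H_0 ≅ Z,  H_1 ≅ Z.

H_0: b_0 = 3 − 0 − 2 = 1; torsion from ∂_1 factors > 1: none. So H_0 ≅ Z.
H_1: b_1 = 3 − 2 − 0 = 1; torsion from ∂_2 factors > 1: none. So H_1 ≅ Z.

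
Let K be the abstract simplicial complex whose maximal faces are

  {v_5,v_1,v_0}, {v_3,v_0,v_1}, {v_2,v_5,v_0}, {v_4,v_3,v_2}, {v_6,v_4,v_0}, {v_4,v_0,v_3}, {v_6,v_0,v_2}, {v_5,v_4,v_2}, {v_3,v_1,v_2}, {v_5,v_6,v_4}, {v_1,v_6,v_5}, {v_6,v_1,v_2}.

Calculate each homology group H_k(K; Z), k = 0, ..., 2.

H_0 = Z,  H_1 = Z/2Z,  H_2 = 0.

Take the total order v_0 < v_1 < v_2 < v_3 < v_4 < v_5 < v_6 on the vertex set. Then K (dimension 2) consists of the simplices:

  0-simplices (7): [v_0], [v_1], [v_2], [v_3], [v_4], [v_5], [v_6]
  1-simplices (18): (18 of them)
  2-simplices (12): (12 of them)

Hence C_0 ≅ Z^7, C_1 ≅ Z^18, C_2 ≅ Z^12.

The boundary map ∂_1: C_1 → C_0 is given by ∂[p,q] = [q] − [p]. For instance
  ∂[v_5,v_6] = [v_6] − [v_5].
As a 7×18 matrix over Z this has rank 6, with invariant factors (1,1,1,1,1,1).

∂_2: C_2 → C_1 maps a triangle to the signed sum of its edges. For instance
  ∂[v_0,v_4,v_6] = [v_4,v_6] − [v_0,v_6] + [v_0,v_4],
  ∂[v_1,v_5,v_6] = [v_5,v_6] − [v_1,v_6] + [v_1,v_5].
As a 18×12 matrix over Z this has rank 12, with invariant factors (1,1,1,1,1,1,1,1,1,1,1,2).

Reading off H_k = ker ∂_k / im ∂_{k+1}:

  H_0: rank C_0 − rank ∂_1 = 7 − 6 = 1, and the invariant factors of ∂_1 are all 1, so H_0 = Z.
  H_1: rank ker ∂_1 − rank ∂_2 = (18 − 6) − 12 = 0, and ∂_2 has invariant factor 2 > 1, so H_1 = Z/2Z.
  H_2: rank ker ∂_2 − rank ∂_3 = (12 − 12) − 0 = 0, and there is no ∂_3, so H_2 = 0.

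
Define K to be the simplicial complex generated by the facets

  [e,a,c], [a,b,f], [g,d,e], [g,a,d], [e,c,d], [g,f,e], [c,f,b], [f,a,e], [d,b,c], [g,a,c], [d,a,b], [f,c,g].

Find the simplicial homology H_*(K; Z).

H_0 ≅ Z,  H_1 ≅ Z/2Z,  H_2 = 0.

Order the vertices as a < b < c < d < e < f < g. Listing each simplex with vertices in this order, K has dimension 2 with simplices:

  0-simplices (7): a, b, c, d, e, f, g
  1-simplices (18): ab, ac, ad, ae, af, ag, bc, bd, bf, cd, ce, cf, cg, de, dg, ef, eg, fg
  2-simplices (12): abd, abf, ace, acg, adg, aef, bcd, bcf, cde, cfg, deg, efg

Hence C_0 ≅ Z^7, C_1 ≅ Z^18, C_2 ≅ Z^12.

The boundary map ∂_1: C_1 → C_0 maps an edge to its endpoints' difference, ∂[p,q] = q − p.
As a 7×18 matrix over Z this has rank 6, with invariant factors (1,1,1,1,1,1).

Boundary ∂_2: C_2 → C_1 sends each 2-simplex [p,q,r] to [q,r] − [p,r] + [p,q]. For instance
  ∂acg = cg − ag + ac,
  ∂cde = de − ce + cd.
The 18×12 boundary matrix has rank 12 and Smith normal form diag(1,1,1,1,1,1,1,1,1,1,1,2).

Now H_k = ker ∂_k / im ∂_{k+1}, so:

  H_0: rank C_0 − rank ∂_1 = 7 − 6 = 1, and the invariant factors of ∂_1 are all 1, so H_0 = Z.
  H_1: rank ker ∂_1 − rank ∂_2 = (18 − 6) − 12 = 0, and ∂_2 has invariant factor 2 > 1, so H_1 = Z/2Z.
  H_2: rank ker ∂_2 − rank ∂_3 = (12 − 12) − 0 = 0, and there is no ∂_3, so H_2 = 0.

(K is a triangulation of the real projective plane RP^2.)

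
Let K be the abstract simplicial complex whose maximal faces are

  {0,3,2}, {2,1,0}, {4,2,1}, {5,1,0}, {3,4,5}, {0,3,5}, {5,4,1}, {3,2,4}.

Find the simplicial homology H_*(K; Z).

K has 6 vertices, 12 edges, 8 triangles.
rank ∂_0 = 0, rank ∂_1 = 5 ⇒ b_0 = 6 − 0 − 5 = 1; all invariant factors of ∂_1 are 1 so no torsion. So H_0 = Z.
rank ∂_1 = 5, rank ∂_2 = 7 ⇒ b_1 = 12 − 5 − 7 = 0; all invariant factors of ∂_2 are 1 so no torsion. So H_1 = 0.
rank ∂_2 = 7, rank ∂_3 = 0 ⇒ b_2 = 8 − 7 − 0 = 1. So H_2 = Z.

H_0 ≅ Z,  H_1 = 0,  H_2 ≅ Z.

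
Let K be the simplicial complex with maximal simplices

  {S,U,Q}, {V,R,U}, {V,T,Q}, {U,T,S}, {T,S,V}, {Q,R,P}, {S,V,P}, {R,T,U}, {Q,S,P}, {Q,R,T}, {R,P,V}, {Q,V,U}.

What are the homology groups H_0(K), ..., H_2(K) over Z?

Order the vertices as P < Q < R < S < T < U < V. Listing each simplex with vertices in this order, K has dimension 2 with simplices:

  0-simplices (7): P, Q, R, S, T, U, V
  1-simplices (18): PQ, PR, PS, PV, QR, QS, QT, QU, QV, RT, RU, RV, ST, SU, SV, TU, TV, UV
  2-simplices (12): PQR, PQS, PRV, PSV, QRT, QSU, QTV, QUV, RTU, RUV, STU, STV

giving chain groups C_0 ≅ Z^7, C_1 ≅ Z^18, C_2 ≅ Z^12.

Boundary ∂_1: C_1 → C_0 is given by ∂[p,q] = [q] − [p]. For instance
  ∂UV = V − U.
As a 7×18 matrix over Z this has rank 6, with invariant factors (1,1,1,1,1,1).

Boundary ∂_2: C_2 → C_1 sends each 2-simplex [p,q,r] to [q,r] − [p,r] + [p,q]. For instance
  ∂PSV = SV − PV + PS,
  ∂QRT = RT − QT + QR.
As a 18×12 matrix over Z this has rank 12, with invariant factors (1,1,1,1,1,1,1,1,1,1,1,2).

Computing H_k = (kernel of ∂_k) / (image of ∂_{k+1}):

  H_0: rank C_0 − rank ∂_1 = 7 − 6 = 1, and the invariant factors of ∂_1 are all 1, so H_0 ≅ Z.
  H_1: rank ker ∂_1 − rank ∂_2 = (18 − 6) − 12 = 0, and ∂_2 has invariant factor 2 > 1, so H_1 ≅ Z/2.
  H_2: rank ker ∂_2 − rank ∂_3 = (12 − 12) − 0 = 0, and there is no ∂_3, so H_2 ≅ 0.

H_0 = Z,  H_1 = Z/2,  H_2 = 0.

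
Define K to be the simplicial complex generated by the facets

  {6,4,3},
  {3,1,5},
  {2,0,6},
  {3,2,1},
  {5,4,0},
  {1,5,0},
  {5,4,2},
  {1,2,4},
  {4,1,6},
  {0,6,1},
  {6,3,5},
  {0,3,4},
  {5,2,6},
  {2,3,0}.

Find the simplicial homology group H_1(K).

Take the total order 0 < 1 < 2 < 3 < 4 < 5 < 6 on the vertex set. Then K (dimension 2) consists of the simplices:

  0-simplices (7): [0], [1], [2], [3], [4], [5], [6]
  1-simplices (21): [0,1], [0,2], [0,3], [0,4], [0,5], [0,6], [1,2], [1,3], [1,4], [1,5], [1,6], [2,3], [2,4], [2,5], [2,6], [3,4], [3,5], [3,6], [4,5], [4,6], [5,6]
  2-simplices (14): [0,1,5], [0,1,6], [0,2,3], [0,2,6], [0,3,4], [0,4,5], [1,2,3], [1,2,4], [1,3,5], [1,4,6], [2,4,5], [2,5,6], [3,4,6], [3,5,6]

Hence C_0 ≅ Z^7, C_1 ≅ Z^21, C_2 ≅ Z^14.

∂_1: C_1 → C_0 is given by ∂[p,q] = [q] − [p]. For instance
  ∂[1,3] = [3] − [1].
The 7×21 boundary matrix has rank 6 and Smith normal form diag(1,1,1,1,1,1).

∂_2: C_2 → C_1 acts by ∂[p,q,r] = [q,r] − [p,r] + [p,q]. For instance
  ∂[0,4,5] = [4,5] − [0,5] + [0,4],
  ∂[1,3,5] = [3,5] − [1,5] + [1,3].
The 21×14 boundary matrix has rank 13 and Smith normal form diag(1,1,1,1,1,1,1,1,1,1,1,1,1).

From H_k ≅ ker(∂_k) / im(∂_{k+1}) we obtain:

  H_1: rank ker ∂_1 − rank ∂_2 = (21 − 6) − 13 = 2, and the invariant factors of ∂_2 are all 1, so H_1 ≅ Z^2.

(K is a triangulation of the torus T^2.)

H_1 ≅ Z^2.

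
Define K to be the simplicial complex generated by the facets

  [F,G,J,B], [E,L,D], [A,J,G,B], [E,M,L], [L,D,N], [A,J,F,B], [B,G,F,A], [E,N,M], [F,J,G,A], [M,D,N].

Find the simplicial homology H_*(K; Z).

H_0 = Z^2,  H_1 = Z,  H_2 = 0,  H_3 = Z.

Order the vertices as A < B < D < E < F < G < J < L < M < N. Listing each simplex with vertices in this order, K has dimension 3 with simplices:

  0-simplices (10): A, B, D, E, F, G, J, L, M, N
  1-simplices (20): AB, AF, AG, AJ, BF, BG, BJ, DE, DL, DM, DN, EL, EM, EN, FG, FJ, GJ, LM, LN, MN
  2-simplices (15): ABF, ABG, ABJ, AFG, AFJ, AGJ, BFG, BFJ, BGJ, DEL, DLN, DMN, ELM, EMN, FGJ
  3-simplices (5): ABFG, ABFJ, ABGJ, AFGJ, BFGJ

so the chain groups are C_0 ≅ Z^10, C_1 ≅ Z^20, C_2 ≅ Z^15, C_3 ≅ Z^5.

∂_1: C_1 → C_0 is given by ∂[p,q] = [q] − [p]. For instance
  ∂EN = N − E.
The 10×20 boundary matrix has rank 8 and Smith normal form diag(1,1,1,1,1,1,1,1).

Boundary ∂_2: C_2 → C_1 maps a triangle to the signed sum of its edges. For instance
  ∂ABG = BG − AG + AB,
  ∂FGJ = GJ − FJ + FG.
The 20×15 boundary matrix has rank 11 and Smith normal form diag(1,1,1,1,1,1,1,1,1,1,1).

The boundary map ∂_3: C_3 → C_2 sends each 3-simplex σ to the alternating sum Σ_i (−1)^i (σ with its i-th vertex removed). For instance
  ∂BFGJ = FGJ − BGJ + BFJ − BFG,
  ∂AFGJ = FGJ − AGJ + AFJ − AFG.
This gives a 15×5 integer matrix of rank 4; reducing to Smith normal form yields diagonal entries (1,1,1,1).

Now H_k = ker ∂_k / im ∂_{k+1}, so:

  H_0: rank C_0 − rank ∂_1 = 10 − 8 = 2, and the invariant factors of ∂_1 are all 1, so H_0 ≅ Z^2.
  H_1: rank ker ∂_1 − rank ∂_2 = (20 − 8) − 11 = 1, and the invariant factors of ∂_2 are all 1, so H_1 ≅ Z.
  H_2: rank ker ∂_2 − rank ∂_3 = (15 − 11) − 4 = 0, and the invariant factors of ∂_3 are all 1, so H_2 ≅ 0.
  H_3: rank ker ∂_3 − rank ∂_4 = (5 − 4) − 0 = 1, and there is no ∂_4, so H_3 ≅ Z.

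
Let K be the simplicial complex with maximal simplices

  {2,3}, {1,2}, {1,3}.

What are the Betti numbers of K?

Take the total order 1 < 2 < 3 on the vertex set. Then K (dimension 1) consists of the simplices:

  0-simplices (3): [1], [2], [3]
  1-simplices (3): [1,2], [1,3], [2,3]

so the chain groups are C_0 ≅ Z^3, C_1 ≅ Z^3.

The boundary map ∂_1: C_1 → C_0 is given by ∂[p,q] = [q] − [p]. For instance
  ∂[1,3] = [3] − [1].
The 3×3 boundary matrix has rank 2 and Smith normal form diag(1,1).

From H_k ≅ ker(∂_k) / im(∂_{k+1}) we obtain:

  H_0: rank C_0 − rank ∂_1 = 3 − 2 = 1, and the invariant factors of ∂_1 are all 1, so H_0 ≅ Z.
  H_1: rank ker ∂_1 − rank ∂_2 = (3 − 2) − 0 = 1, and there is no ∂_2, so H_1 ≅ Z.

As a check, the Euler characteristic is 3 − 3 = 0, which agrees with 1 − 1 = 0.

Hence the Betti numbers are b_0 = 1, b_1 = 1.

b_0 = 1, b_1 = 1.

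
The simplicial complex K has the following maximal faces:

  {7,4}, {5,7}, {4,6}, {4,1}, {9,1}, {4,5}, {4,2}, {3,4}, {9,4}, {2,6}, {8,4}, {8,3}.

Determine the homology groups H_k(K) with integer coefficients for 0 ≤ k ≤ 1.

H_0 ≅ Z,  H_1 ≅ Z^4.

Order the vertices as 1 < 2 < 3 < 4 < 5 < 6 < 7 < 8 < 9. Listing each simplex with vertices in this order, K has dimension 1 with simplices:

  0-simplices (9): [1], [2], [3], [4], [5], [6], [7], [8], [9]
  1-simplices (12): [1,4], [1,9], [2,4], [2,6], [3,4], [3,8], [4,5], [4,6], [4,7], [4,8], [4,9], [5,7]

Hence C_0 ≅ Z^9, C_1 ≅ Z^12.

∂_1: C_1 → C_0 is given by ∂[p,q] = [q] − [p].
The 9×12 boundary matrix has rank 8 and Smith normal form diag(1,1,1,1,1,1,1,1).

Computing H_k = (kernel of ∂_k) / (image of ∂_{k+1}):

  H_0: rank C_0 − rank ∂_1 = 9 − 8 = 1, and the invariant factors of ∂_1 are all 1, so H_0 ≅ Z.
  H_1: rank ker ∂_1 − rank ∂_2 = (12 − 8) − 0 = 4, and there is no ∂_2, so H_1 ≅ Z^4.

As a check, the Euler characteristic is 9 − 12 = -3, which agrees with 1 − 4 = -3.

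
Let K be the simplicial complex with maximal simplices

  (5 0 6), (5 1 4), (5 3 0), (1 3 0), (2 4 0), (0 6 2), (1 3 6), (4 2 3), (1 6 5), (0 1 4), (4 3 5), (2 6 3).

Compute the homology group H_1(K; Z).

H_1 ≅ Z/2.

Fix the vertex order 0 < 1 < 2 < 3 < 4 < 5 < 6 and write every simplex with vertices in increasing order. Then dim K = 2 and the simplices of K are:

  0-simplices (7): [0], [1], [2], [3], [4], [5], [6]
  1-simplices (18): [0,1], [0,2], [0,3], [0,4], [0,5], [0,6], [1,3], [1,4], [1,5], [1,6], [2,3], [2,4], [2,6], [3,4], [3,5], [3,6], [4,5], [5,6]
  2-simplices (12): [0,1,3], [0,1,4], [0,2,4], [0,2,6], [0,3,5], [0,5,6], [1,3,6], [1,4,5], [1,5,6], [2,3,4], [2,3,6], [3,4,5]

Hence C_0 ≅ Z^7, C_1 ≅ Z^18, C_2 ≅ Z^12.

The boundary map ∂_1: C_1 → C_0 sends each edge [p,q] (with p < q) to q − p.
As a 7×18 matrix over Z this has rank 6, with invariant factors (1,1,1,1,1,1).

∂_2: C_2 → C_1 sends each 2-simplex [p,q,r] to [q,r] − [p,r] + [p,q]. For instance
  ∂[1,5,6] = [5,6] − [1,6] + [1,5],
  ∂[3,4,5] = [4,5] − [3,5] + [3,4].
As a 18×12 matrix over Z this has rank 12, with invariant factors (1,1,1,1,1,1,1,1,1,1,1,2).

Now H_k = ker ∂_k / im ∂_{k+1}, so:

  H_1: rank ker ∂_1 − rank ∂_2 = (18 − 6) − 12 = 0, and ∂_2 has invariant factor 2 > 1, so H_1 = Z/2.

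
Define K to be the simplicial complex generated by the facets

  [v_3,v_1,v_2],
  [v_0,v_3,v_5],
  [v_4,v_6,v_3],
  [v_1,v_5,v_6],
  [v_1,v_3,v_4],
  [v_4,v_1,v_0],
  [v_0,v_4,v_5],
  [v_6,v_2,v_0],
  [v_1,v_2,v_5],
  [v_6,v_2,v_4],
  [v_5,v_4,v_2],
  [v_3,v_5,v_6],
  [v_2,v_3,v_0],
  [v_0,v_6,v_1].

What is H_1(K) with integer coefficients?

K has 7 vertices, 21 edges, 14 triangles.
rank ∂_1 = 6, rank ∂_2 = 13 ⇒ b_1 = 21 − 6 − 13 = 2; all invariant factors of ∂_2 are 1 so no torsion. So H_1 = Z^2.

H_1 ≅ Z^2.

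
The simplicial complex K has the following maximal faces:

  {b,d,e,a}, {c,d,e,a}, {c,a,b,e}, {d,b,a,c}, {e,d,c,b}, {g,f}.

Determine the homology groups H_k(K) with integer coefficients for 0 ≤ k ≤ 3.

Fix the vertex order a < b < c < d < e < f < g and write every simplex with vertices in increasing order. Then dim K = 3 and the simplices of K are:

  0-simplices (7): a, b, c, d, e, f, g
  1-simplices (11): ab, ac, ad, ae, bc, bd, be, cd, ce, de, fg
  2-simplices (10): abc, abd, abe, acd, ace, ade, bcd, bce, bde, cde
  3-simplices (5): abcd, abce, abde, acde, bcde

giving chain groups C_0 ≅ Z^7, C_1 ≅ Z^11, C_2 ≅ Z^10, C_3 ≅ Z^5.

The boundary map ∂_1: C_1 → C_0 maps an edge to its endpoints' difference, ∂[p,q] = q − p.
As a 7×11 matrix over Z this has rank 5, with invariant factors (1,1,1,1,1).

∂_2: C_2 → C_1 sends each 2-simplex [p,q,r] to [q,r] − [p,r] + [p,q]. For instance
  ∂bcd = cd − bd + bc,
  ∂abd = bd − ad + ab.
The resulting 11×10 matrix has rank 6, and its Smith normal form has invariant factors (1,1,1,1,1,1).

∂_3: C_3 → C_2 sends each 3-simplex σ to the alternating sum Σ_i (−1)^i (σ with its i-th vertex removed). For instance
  ∂abce = bce − ace + abe − abc,
  ∂acde = cde − ade + ace − acd.
As a 10×5 matrix over Z this has rank 4, with invariant factors (1,1,1,1).

Now H_k = ker ∂_k / im ∂_{k+1}, so:

  H_0: rank C_0 − rank ∂_1 = 7 − 5 = 2, and the invariant factors of ∂_1 are all 1, so H_0 ≅ Z^2.
  H_1: rank ker ∂_1 − rank ∂_2 = (11 − 5) − 6 = 0, and the invariant factors of ∂_2 are all 1, so H_1 ≅ 0.
  H_2: rank ker ∂_2 − rank ∂_3 = (10 − 6) − 4 = 0, and the invariant factors of ∂_3 are all 1, so H_2 ≅ 0.
  H_3: rank ker ∂_3 − rank ∂_4 = (5 − 4) − 0 = 1, and there is no ∂_4, so H_3 ≅ Z.

H_0 = Z^2,  H_1 = 0,  H_2 = 0,  H_3 = Z.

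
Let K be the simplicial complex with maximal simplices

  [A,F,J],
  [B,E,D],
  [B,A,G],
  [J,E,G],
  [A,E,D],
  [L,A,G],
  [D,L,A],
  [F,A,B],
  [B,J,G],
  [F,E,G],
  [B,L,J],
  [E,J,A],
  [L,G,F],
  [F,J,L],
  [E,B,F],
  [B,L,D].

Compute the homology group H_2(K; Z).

We work with the vertex ordering A < B < D < E < F < G < J < L. The simplices of K, each written with vertices in increasing order, are:

  0-simplices (8): A, B, D, E, F, G, J, L
  1-simplices (24): AB, AD, AE, AF, AG, AJ, AL, BD, BE, BF, BG, BJ, BL, DE, DL, EF, EG, EJ, FG, FJ, FL, GJ, GL, JL
  2-simplices (16): ABF, ABG, ADE, ADL, AEJ, AFJ, AGL, BDE, BDL, BEF, BGJ, BJL, EFG, EGJ, FGL, FJL

so the chain groups are C_0 ≅ Z^8, C_1 ≅ Z^24, C_2 ≅ Z^16.

∂_1: C_1 → C_0 maps an edge to its endpoints' difference, ∂[p,q] = q − p. For instance
  ∂DL = L − D.
This gives a 8×24 integer matrix of rank 7; reducing to Smith normal form yields diagonal entries (1,1,1,1,1,1,1).

Boundary ∂_2: C_2 → C_1 acts by ∂[p,q,r] = [q,r] − [p,r] + [p,q]. For instance
  ∂AFJ = FJ − AJ + AF,
  ∂AEJ = EJ − AJ + AE.
This gives a 24×16 integer matrix of rank 15; reducing to Smith normal form yields diagonal entries (1,1,1,1,1,1,1,1,1,1,1,1,1,1,1).

Now H_k = ker ∂_k / im ∂_{k+1}, so:

  H_2: rank ker ∂_2 − rank ∂_3 = (16 − 15) − 0 = 1, and there is no ∂_3, so H_2 ≅ Z.

H_2 ≅ Z.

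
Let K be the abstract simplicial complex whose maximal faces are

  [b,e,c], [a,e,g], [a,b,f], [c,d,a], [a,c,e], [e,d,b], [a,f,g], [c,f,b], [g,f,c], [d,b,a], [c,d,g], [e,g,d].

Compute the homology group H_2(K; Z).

H_2 ≅ 0.

K has 7 vertices, 18 edges, 12 triangles.
rank ∂_2 = 12, rank ∂_3 = 0 ⇒ b_2 = 12 − 12 − 0 = 0. So H_2 = 0.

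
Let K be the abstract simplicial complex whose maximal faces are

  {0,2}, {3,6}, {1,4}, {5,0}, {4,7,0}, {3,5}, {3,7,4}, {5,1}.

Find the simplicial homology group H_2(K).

We work with the vertex ordering 0 < 1 < 2 < 3 < 4 < 5 < 6 < 7. The simplices of K, each written with vertices in increasing order, are:

  0-simplices (8): [0], [1], [2], [3], [4], [5], [6], [7]
  1-simplices (11): [0,2], [0,4], [0,5], [0,7], [1,4], [1,5], [3,4], [3,5], [3,6], [3,7], [4,7]
  2-simplices (2): [0,4,7], [3,4,7]

so the chain groups are C_0 ≅ Z^8, C_1 ≅ Z^11, C_2 ≅ Z^2.

Boundary ∂_1: C_1 → C_0 is given by ∂[p,q] = [q] − [p].
The 8×11 boundary matrix has rank 7 and Smith normal form diag(1,1,1,1,1,1,1).

The boundary map ∂_2: C_2 → C_1 sends each 2-simplex [p,q,r] to [q,r] − [p,r] + [p,q]. For instance
  ∂[3,4,7] = [4,7] − [3,7] + [3,4],
  ∂[0,4,7] = [4,7] − [0,7] + [0,4].
This gives a 11×2 integer matrix of rank 2; reducing to Smith normal form yields diagonal entries (1,1).

Now H_k = ker ∂_k / im ∂_{k+1}, so:

  H_2: rank ker ∂_2 − rank ∂_3 = (2 − 2) − 0 = 0, and there is no ∂_3, so H_2 ≅ 0.

H_2 ≅ 0.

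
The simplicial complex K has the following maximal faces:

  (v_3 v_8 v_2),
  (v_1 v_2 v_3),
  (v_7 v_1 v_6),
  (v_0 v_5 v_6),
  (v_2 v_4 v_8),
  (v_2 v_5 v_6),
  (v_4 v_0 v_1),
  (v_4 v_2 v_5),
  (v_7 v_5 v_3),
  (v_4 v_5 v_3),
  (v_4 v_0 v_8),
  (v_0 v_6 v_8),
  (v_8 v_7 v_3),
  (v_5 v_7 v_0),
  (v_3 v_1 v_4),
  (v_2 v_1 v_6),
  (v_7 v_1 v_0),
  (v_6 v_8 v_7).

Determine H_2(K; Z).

H_2 ≅ 0.

We work with the vertex ordering v_0 < v_1 < v_2 < v_3 < v_4 < v_5 < v_6 < v_7 < v_8. The simplices of K, each written with vertices in increasing order, are:

  0-simplices (9): [v_0], [v_1], [v_2], [v_3], [v_4], [v_5], [v_6], [v_7], [v_8]
  1-simplices (27): (27 of them)
  2-simplices (18): (18 of them)

giving chain groups C_0 ≅ Z^9, C_1 ≅ Z^27, C_2 ≅ Z^18.

Boundary ∂_1: C_1 → C_0 is given by ∂[p,q] = [q] − [p].
This gives a 9×27 integer matrix of rank 8; reducing to Smith normal form yields diagonal entries (1,1,1,1,1,1,1,1).

The boundary map ∂_2: C_2 → C_1 acts by ∂[p,q,r] = [q,r] − [p,r] + [p,q]. For instance
  ∂[v_3,v_5,v_7] = [v_5,v_7] − [v_3,v_7] + [v_3,v_5],
  ∂[v_2,v_4,v_5] = [v_4,v_5] − [v_2,v_5] + [v_2,v_4].
The 27×18 boundary matrix has rank 18 and Smith normal form diag(1,1,1,1,1,1,1,1,1,1,1,1,1,1,1,1,1,2).

From H_k ≅ ker(∂_k) / im(∂_{k+1}) we obtain:

  H_2: rank ker ∂_2 − rank ∂_3 = (18 − 18) − 0 = 0, and there is no ∂_3, so H_2 ≅ 0.

(K is a triangulation of the Klein bottle.)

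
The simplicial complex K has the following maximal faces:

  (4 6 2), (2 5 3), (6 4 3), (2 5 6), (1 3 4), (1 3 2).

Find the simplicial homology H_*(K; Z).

Order the vertices as 1 < 2 < 3 < 4 < 5 < 6. Listing each simplex with vertices in this order, K has dimension 2 with simplices:

  0-simplices (6): [1], [2], [3], [4], [5], [6]
  1-simplices (12): [1,2], [1,3], [1,4], [2,3], [2,4], [2,5], [2,6], [3,4], [3,5], [3,6], [4,6], [5,6]
  2-simplices (6): [1,2,3], [1,3,4], [2,3,5], [2,4,6], [2,5,6], [3,4,6]

Hence C_0 ≅ Z^6, C_1 ≅ Z^12, C_2 ≅ Z^6.

The boundary map ∂_1: C_1 → C_0 maps an edge to its endpoints' difference, ∂[p,q] = q − p.
As a 6×12 matrix over Z this has rank 5, with invariant factors (1,1,1,1,1).

Boundary ∂_2: C_2 → C_1 acts by ∂[p,q,r] = [q,r] − [p,r] + [p,q]. For instance
  ∂[3,4,6] = [4,6] − [3,6] + [3,4],
  ∂[2,3,5] = [3,5] − [2,5] + [2,3].
As a 12×6 matrix over Z this has rank 6, with invariant factors (1,1,1,1,1,1).

Now H_k = ker ∂_k / im ∂_{k+1}, so:

  H_0: rank C_0 − rank ∂_1 = 6 − 5 = 1, and the invariant factors of ∂_1 are all 1, so H_0 = Z.
  H_1: rank ker ∂_1 − rank ∂_2 = (12 − 5) − 6 = 1, and the invariant factors of ∂_2 are all 1, so H_1 = Z.
  H_2: rank ker ∂_2 − rank ∂_3 = (6 − 6) − 0 = 0, and there is no ∂_3, so H_2 = 0.

As a check, the Euler characteristic is 6 − 12 + 6 = 0, which agrees with 1 − 1 + 0 = 0.
(K is a triangulation of the cylinder S^1 x I.)

H_0 ≅ Z,  H_1 ≅ Z,  H_2 = 0.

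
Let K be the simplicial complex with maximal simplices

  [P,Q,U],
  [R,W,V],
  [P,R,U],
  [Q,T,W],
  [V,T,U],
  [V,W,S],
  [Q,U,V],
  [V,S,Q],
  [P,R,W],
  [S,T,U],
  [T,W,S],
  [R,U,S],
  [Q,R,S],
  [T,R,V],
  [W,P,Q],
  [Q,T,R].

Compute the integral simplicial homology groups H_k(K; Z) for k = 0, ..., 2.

H_0 ≅ Z,  H_1 ≅ Z^2,  H_2 ≅ Z.

Take the total order P < Q < R < S < T < U < V < W on the vertex set. Then K (dimension 2) consists of the simplices:

  0-simplices (8): P, Q, R, S, T, U, V, W
  1-simplices (24): PQ, PR, PU, PW, QR, QS, QT, QU, QV, QW, RS, RT, RU, RV, RW, ST, SU, SV, SW, TU, TV, TW, UV, VW
  2-simplices (16): PQU, PQW, PRU, PRW, QRS, QRT, QSV, QTW, QUV, RSU, RTV, RVW, STU, STW, SVW, TUV

Hence C_0 ≅ Z^8, C_1 ≅ Z^24, C_2 ≅ Z^16.

Boundary ∂_1: C_1 → C_0 is given by ∂[p,q] = [q] − [p]. For instance
  ∂RU = U − R.
The 8×24 boundary matrix has rank 7 and Smith normal form diag(1,1,1,1,1,1,1).

The boundary map ∂_2: C_2 → C_1 sends each 2-simplex [p,q,r] to [q,r] − [p,r] + [p,q]. For instance
  ∂STW = TW − SW + ST,
  ∂RVW = VW − RW + RV.
The 24×16 boundary matrix has rank 15 and Smith normal form diag(1,1,1,1,1,1,1,1,1,1,1,1,1,1,1).

Computing H_k = (kernel of ∂_k) / (image of ∂_{k+1}):

  H_0: rank C_0 − rank ∂_1 = 8 − 7 = 1, and the invariant factors of ∂_1 are all 1, so H_0 ≅ Z.
  H_1: rank ker ∂_1 − rank ∂_2 = (24 − 7) − 15 = 2, and the invariant factors of ∂_2 are all 1, so H_1 ≅ Z^2.
  H_2: rank ker ∂_2 − rank ∂_3 = (16 − 15) − 0 = 1, and there is no ∂_3, so H_2 ≅ Z.

As a check, the Euler characteristic is 8 − 24 + 16 = 0, which agrees with 1 − 2 + 1 = 0.
(K is a triangulation of the torus T^2.)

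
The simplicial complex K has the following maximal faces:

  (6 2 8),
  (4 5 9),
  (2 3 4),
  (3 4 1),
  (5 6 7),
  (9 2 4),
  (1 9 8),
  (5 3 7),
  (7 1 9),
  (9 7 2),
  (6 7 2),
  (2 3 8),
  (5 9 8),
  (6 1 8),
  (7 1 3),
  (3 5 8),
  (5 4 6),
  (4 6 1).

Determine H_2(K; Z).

H_2 = Z.

Fix the vertex order 1 < 2 < 3 < 4 < 5 < 6 < 7 < 8 < 9 and write every simplex with vertices in increasing order. Then dim K = 2 and the simplices of K are:

  0-simplices (9): [1], [2], [3], [4], [5], [6], [7], [8], [9]
  1-simplices (27): (27 of them)
  2-simplices (18): [1,3,4], [1,3,7], [1,4,6], [1,6,8], [1,7,9], [1,8,9], [2,3,4], [2,3,8], [2,4,9], [2,6,7], [2,6,8], [2,7,9], [3,5,7], [3,5,8], [4,5,6], [4,5,9], [5,6,7], [5,8,9]

giving chain groups C_0 ≅ Z^9, C_1 ≅ Z^27, C_2 ≅ Z^18.

Boundary ∂_1: C_1 → C_0 maps an edge to its endpoints' difference, ∂[p,q] = q − p. For instance
  ∂[1,9] = [9] − [1].
As a 9×27 matrix over Z this has rank 8, with invariant factors (1,1,1,1,1,1,1,1).

Boundary ∂_2: C_2 → C_1 sends each 2-simplex [p,q,r] to [q,r] − [p,r] + [p,q]. For instance
  ∂[2,3,4] = [3,4] − [2,4] + [2,3],
  ∂[4,5,6] = [5,6] − [4,6] + [4,5].
As a 27×18 matrix over Z this has rank 17, with invariant factors (1,1,1,1,1,1,1,1,1,1,1,1,1,1,1,1,1).

Computing H_k = (kernel of ∂_k) / (image of ∂_{k+1}):

  H_2: rank ker ∂_2 − rank ∂_3 = (18 − 17) − 0 = 1, and there is no ∂_3, so H_2 ≅ Z.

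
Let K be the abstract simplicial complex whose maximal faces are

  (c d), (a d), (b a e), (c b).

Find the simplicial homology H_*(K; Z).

H_0 ≅ Z,  H_1 ≅ Z,  H_2 = 0.

Take the total order a < b < c < d < e on the vertex set. Then K (dimension 2) consists of the simplices:

  0-simplices (5): a, b, c, d, e
  1-simplices (6): ab, ad, ae, bc, be, cd
  2-simplices (1): abe

giving chain groups C_0 ≅ Z^5, C_1 ≅ Z^6, C_2 ≅ Z^1.

∂_1: C_1 → C_0 maps an edge to its endpoints' difference, ∂[p,q] = q − p. For instance
  ∂ae = e − a.
The 5×6 boundary matrix has rank 4 and Smith normal form diag(1,1,1,1).

Boundary ∂_2: C_2 → C_1 maps a triangle to the signed sum of its edges. For instance
  ∂abe = be − ae + ab.
The resulting 6×1 matrix has rank 1, and its Smith normal form has invariant factors (1).

Computing H_k = (kernel of ∂_k) / (image of ∂_{k+1}):

  H_0: rank C_0 − rank ∂_1 = 5 − 4 = 1, and the invariant factors of ∂_1 are all 1, so H_0 ≅ Z.
  H_1: rank ker ∂_1 − rank ∂_2 = (6 − 4) − 1 = 1, and the invariant factors of ∂_2 are all 1, so H_1 ≅ Z.
  H_2: rank ker ∂_2 − rank ∂_3 = (1 − 1) − 0 = 0, and there is no ∂_3, so H_2 ≅ 0.

As a check, the Euler characteristic is 5 − 6 + 1 = 0, which agrees with 1 − 1 + 0 = 0.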